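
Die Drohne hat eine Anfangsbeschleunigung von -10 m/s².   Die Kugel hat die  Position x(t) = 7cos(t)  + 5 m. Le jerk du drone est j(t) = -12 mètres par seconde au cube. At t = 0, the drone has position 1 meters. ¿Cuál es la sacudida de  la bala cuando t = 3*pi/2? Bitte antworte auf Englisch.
We must differentiate our position equation x(t) = 7·cos(t) + 5 3 times. Differentiating position, we get velocity: v(t) = -7·sin(t). Taking d/dt of v(t), we find a(t) = -7·cos(t). Taking d/dt of a(t), we find j(t) = 7·sin(t). From the given jerk equation j(t) = 7·sin(t), we substitute t = 3*pi/2 to get j = -7.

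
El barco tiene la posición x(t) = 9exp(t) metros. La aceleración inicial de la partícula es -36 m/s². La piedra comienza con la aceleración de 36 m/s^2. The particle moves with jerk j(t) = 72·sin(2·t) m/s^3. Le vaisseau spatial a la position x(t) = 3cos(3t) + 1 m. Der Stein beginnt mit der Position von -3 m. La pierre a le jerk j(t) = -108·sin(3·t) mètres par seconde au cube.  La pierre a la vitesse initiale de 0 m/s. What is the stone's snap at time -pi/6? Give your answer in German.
Wir müssen unsere Gleichung für den Ruck j(t) = -108·sin(3·t) 1-mal ableiten. Mit d/dt von j(t) finden wir s(t) = -324·cos(3·t). Mit s(t) = -324·cos(3·t) und Einsetzen von t = -pi/6, finden wir s = 0.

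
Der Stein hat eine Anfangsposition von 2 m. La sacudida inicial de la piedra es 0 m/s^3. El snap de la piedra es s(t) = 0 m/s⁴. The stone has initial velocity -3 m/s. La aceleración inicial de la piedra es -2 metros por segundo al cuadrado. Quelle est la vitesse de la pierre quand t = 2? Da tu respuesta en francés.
Nous devons trouver l'intégrale de notre équation du snap s(t) = 0 3 fois. L'intégrale du snap est le jerk. En utilisant j(0) = 0, nous obtenons j(t) = 0. En prenant ∫j(t)dt et en appliquant a(0) = -2, nous trouvons a(t) = -2. La primitive de l'accélération, avec v(0) = -3, donne la vitesse: v(t) = -2·t - 3. Nous avons la vitesse v(t) = -2·t - 3. En substituant t = 2: v(2) = -7.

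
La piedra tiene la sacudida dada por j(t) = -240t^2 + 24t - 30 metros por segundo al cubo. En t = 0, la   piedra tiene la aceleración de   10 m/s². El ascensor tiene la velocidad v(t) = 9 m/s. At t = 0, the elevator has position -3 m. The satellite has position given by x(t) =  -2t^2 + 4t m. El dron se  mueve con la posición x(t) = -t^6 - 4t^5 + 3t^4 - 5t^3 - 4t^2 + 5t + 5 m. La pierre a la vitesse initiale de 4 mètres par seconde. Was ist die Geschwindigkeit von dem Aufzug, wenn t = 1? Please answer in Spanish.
Usando v(t) = 9 y sustituyendo t = 1, encontramos v = 9.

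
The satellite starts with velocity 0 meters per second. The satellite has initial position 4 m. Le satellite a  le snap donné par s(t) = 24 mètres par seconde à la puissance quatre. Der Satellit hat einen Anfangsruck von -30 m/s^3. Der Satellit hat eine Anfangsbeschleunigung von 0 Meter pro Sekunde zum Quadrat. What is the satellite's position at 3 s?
To solve this, we need to take 4 integrals of our snap equation s(t) = 24. Finding the antiderivative of s(t) and using j(0) = -30: j(t) = 24·t - 30. Taking ∫j(t)dt and applying a(0) = 0, we find a(t) = 6·t·(2·t - 5). The integral of acceleration, with v(0) = 0, gives velocity: v(t) = t^2·(4·t - 15). The antiderivative of velocity is position. Using x(0) = 4, we get x(t) = t^4 - 5·t^3 + 4. From the given position equation x(t) = t^4 - 5·t^3 + 4, we substitute t = 3 to get x = -50.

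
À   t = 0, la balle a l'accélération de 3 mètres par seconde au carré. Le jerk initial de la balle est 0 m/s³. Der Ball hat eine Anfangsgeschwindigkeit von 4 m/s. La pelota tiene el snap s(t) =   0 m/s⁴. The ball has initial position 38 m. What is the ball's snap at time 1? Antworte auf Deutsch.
Aus der Gleichung für den Snap s(t) = 0, setzen wir t = 1 ein und erhalten s = 0.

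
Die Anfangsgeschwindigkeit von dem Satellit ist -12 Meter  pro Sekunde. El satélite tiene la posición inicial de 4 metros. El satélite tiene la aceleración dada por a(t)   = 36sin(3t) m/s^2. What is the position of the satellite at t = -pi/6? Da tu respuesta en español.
Para resolver esto, necesitamos tomar 2 integrales de nuestra ecuación de la aceleración a(t) = 36·sin(3·t). Tomando ∫a(t)dt y aplicando v(0) = -12, encontramos v(t) = -12·cos(3·t). La antiderivada de la velocidad, con x(0) = 4, da la posición: x(t) = 4 - 4·sin(3·t). Tenemos la posición x(t) = 4 - 4·sin(3·t). Sustituyendo t = -pi/6: x(-pi/6) = 8.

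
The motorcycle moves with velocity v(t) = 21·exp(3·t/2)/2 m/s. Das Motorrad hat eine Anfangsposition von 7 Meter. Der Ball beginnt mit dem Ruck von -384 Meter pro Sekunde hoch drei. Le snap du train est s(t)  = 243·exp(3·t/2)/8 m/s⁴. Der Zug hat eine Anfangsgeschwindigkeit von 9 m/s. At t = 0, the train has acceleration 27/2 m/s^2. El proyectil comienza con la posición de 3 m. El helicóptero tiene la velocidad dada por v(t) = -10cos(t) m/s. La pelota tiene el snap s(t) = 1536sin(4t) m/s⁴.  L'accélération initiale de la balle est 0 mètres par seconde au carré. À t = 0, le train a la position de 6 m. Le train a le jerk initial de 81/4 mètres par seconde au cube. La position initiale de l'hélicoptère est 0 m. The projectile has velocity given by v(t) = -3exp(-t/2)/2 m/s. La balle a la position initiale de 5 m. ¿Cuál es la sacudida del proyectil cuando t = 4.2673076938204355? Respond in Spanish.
Debemos derivar nuestra ecuación de la velocidad v(t) = -3·exp(-t/2)/2 2 veces. Tomando d/dt de v(t), encontramos a(t) = 3·exp(-t/2)/4. La derivada de la aceleración da la sacudida: j(t) = -3·exp(-t/2)/8. De la ecuación de la sacudida j(t) = -3·exp(-t/2)/8, sustituimos t = 4.2673076938204355 para obtener j = -0.0444014523309699.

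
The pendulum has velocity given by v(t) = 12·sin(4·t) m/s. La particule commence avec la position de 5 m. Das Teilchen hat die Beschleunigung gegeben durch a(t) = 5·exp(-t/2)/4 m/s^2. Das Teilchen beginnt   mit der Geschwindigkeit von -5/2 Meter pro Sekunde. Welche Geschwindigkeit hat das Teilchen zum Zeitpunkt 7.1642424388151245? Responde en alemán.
Wir müssen unsere Gleichung für die Beschleunigung a(t) = 5·exp(-t/2)/4 1-mal integrieren. Mit ∫a(t)dt und Anwendung von v(0) = -5/2, finden wir v(t) = -5·exp(-t/2)/2. Aus der Gleichung für die Geschwindigkeit v(t) = -5·exp(-t/2)/2, setzen wir t = 7.1642424388151245 ein und erhalten v = -0.0695415761328526.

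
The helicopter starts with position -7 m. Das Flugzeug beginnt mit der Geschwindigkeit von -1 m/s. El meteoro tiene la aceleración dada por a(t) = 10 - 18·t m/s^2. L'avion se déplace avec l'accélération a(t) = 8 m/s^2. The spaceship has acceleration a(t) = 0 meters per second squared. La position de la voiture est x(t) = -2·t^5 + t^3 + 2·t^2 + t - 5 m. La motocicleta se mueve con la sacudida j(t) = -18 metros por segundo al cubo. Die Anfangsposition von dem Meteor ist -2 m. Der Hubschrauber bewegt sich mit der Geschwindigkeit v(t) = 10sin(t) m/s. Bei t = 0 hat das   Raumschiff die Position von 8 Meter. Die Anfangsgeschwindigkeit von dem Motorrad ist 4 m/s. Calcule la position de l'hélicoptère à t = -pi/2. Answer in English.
We need to integrate our velocity equation v(t) = 10·sin(t) 1 time. Finding the integral of v(t) and using x(0) = -7: x(t) = 3 - 10·cos(t). From the given position equation x(t) = 3 - 10·cos(t), we substitute t = -pi/2 to get x = 3.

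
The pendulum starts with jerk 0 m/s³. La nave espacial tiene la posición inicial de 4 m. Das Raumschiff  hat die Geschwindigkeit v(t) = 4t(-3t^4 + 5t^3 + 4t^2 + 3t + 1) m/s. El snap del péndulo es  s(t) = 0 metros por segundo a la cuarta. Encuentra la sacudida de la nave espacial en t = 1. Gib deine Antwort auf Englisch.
Starting from velocity v(t) = 4·t·(-3·t^4 + 5·t^3 + 4·t^2 + 3·t + 1), we take 2 derivatives. Taking d/dt of v(t), we find a(t) = -12·t^4 + 20·t^3 + 16·t^2 + 4·t·(-12·t^3 + 15·t^2 + 8·t + 3) + 12·t + 4. Taking d/dt of a(t), we find j(t) = -96·t^3 + 120·t^2 + 4·t·(-36·t^2 + 30·t + 8) + 64·t + 24. We have jerk j(t) = -96·t^3 + 120·t^2 + 4·t·(-36·t^2 + 30·t + 8) + 64·t + 24. Substituting t = 1: j(1) = 120.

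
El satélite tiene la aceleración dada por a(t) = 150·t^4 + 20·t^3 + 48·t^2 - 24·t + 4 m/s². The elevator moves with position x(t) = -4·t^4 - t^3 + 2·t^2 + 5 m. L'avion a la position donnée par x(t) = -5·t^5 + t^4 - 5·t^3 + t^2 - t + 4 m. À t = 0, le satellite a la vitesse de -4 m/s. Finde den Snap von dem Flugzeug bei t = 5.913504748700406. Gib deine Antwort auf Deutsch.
Wir müssen unsere Gleichung für die Position x(t) = -5·t^5 + t^4 - 5·t^3 + t^2 - t + 4 4-mal ableiten. Die Ableitung von der Position ergibt die Geschwindigkeit: v(t) = -25·t^4 + 4·t^3 - 15·t^2 + 2·t - 1. Durch Ableiten von der Geschwindigkeit erhalten wir die Beschleunigung: a(t) = -100·t^3 + 12·t^2 - 30·t + 2. Die Ableitung von der Beschleunigung ergibt den Ruck: j(t) = -300·t^2 + 24·t - 30. Durch Ableiten von dem Ruck erhalten wir den Snap: s(t) = 24 - 600·t. Mit s(t) = 24 - 600·t und Einsetzen von t = 5.913504748700406, finden wir s = -3524.10284922024.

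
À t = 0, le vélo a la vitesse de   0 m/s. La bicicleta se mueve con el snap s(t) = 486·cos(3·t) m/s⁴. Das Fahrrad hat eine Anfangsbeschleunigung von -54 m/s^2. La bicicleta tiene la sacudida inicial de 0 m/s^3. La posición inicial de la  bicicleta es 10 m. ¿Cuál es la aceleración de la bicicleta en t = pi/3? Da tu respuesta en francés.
Nous devons trouver l'intégrale de notre équation du snap s(t) = 486·cos(3·t) 2 fois. En prenant ∫s(t)dt et en appliquant j(0) = 0, nous trouvons j(t) = 162·sin(3·t). En intégrant le jerk et en utilisant la condition initiale a(0) = -54, nous obtenons a(t) = -54·cos(3·t). En utilisant a(t) = -54·cos(3·t) et en substituant t = pi/3, nous trouvons a = 54.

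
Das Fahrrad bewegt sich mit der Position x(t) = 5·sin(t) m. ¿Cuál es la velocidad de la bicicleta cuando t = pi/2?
Para resolver esto, necesitamos tomar 1 derivada de nuestra ecuación de la posición x(t) = 5·sin(t). La derivada de la posición da la velocidad: v(t) = 5·cos(t). Tenemos la velocidad v(t) = 5·cos(t). Sustituyendo t = pi/2: v(pi/2) = 0.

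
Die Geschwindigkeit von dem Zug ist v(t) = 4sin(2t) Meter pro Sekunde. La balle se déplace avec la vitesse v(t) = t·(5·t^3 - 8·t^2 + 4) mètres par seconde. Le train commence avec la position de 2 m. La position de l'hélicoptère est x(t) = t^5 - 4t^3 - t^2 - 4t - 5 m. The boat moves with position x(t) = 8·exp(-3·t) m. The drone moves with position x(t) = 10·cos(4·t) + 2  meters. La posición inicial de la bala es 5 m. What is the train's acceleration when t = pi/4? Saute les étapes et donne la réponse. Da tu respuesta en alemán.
Die Beschleunigung bei t = pi/4 ist a = 0.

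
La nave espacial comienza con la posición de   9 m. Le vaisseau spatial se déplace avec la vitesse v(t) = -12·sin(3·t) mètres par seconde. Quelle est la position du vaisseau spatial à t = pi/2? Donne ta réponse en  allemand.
Wir müssen unsere Gleichung für die Geschwindigkeit v(t) = -12·sin(3·t) 1-mal integrieren. Mit ∫v(t)dt und Anwendung von x(0) = 9, finden wir x(t) = 4·cos(3·t) + 5. Mit x(t) = 4·cos(3·t) + 5 und Einsetzen von t = pi/2, finden wir x = 5.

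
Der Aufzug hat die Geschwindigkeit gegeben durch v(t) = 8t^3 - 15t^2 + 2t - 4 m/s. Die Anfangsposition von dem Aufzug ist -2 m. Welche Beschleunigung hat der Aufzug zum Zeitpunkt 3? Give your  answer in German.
Wir müssen unsere Gleichung für die Geschwindigkeit v(t) = 8·t^3 - 15·t^2 + 2·t - 4 1-mal ableiten. Durch Ableiten von der Geschwindigkeit erhalten wir die Beschleunigung: a(t) = 24·t^2 - 30·t + 2. Mit a(t) = 24·t^2 - 30·t + 2 und Einsetzen von t = 3, finden wir a = 128.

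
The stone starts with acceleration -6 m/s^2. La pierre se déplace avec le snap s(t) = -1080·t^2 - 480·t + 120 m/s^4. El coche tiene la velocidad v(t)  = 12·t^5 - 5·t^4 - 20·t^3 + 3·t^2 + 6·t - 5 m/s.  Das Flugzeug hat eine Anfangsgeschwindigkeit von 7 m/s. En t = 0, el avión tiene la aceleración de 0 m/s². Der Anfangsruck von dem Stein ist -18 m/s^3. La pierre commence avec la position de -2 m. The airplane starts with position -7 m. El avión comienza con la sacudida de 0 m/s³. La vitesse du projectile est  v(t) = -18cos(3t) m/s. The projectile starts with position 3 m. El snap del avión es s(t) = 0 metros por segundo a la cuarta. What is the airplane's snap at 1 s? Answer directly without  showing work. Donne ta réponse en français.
Le snap à t = 1 est s = 0.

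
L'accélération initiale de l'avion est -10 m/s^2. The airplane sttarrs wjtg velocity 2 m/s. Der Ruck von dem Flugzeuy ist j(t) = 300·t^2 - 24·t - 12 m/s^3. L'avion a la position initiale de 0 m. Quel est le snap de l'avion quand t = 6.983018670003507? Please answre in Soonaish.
Debemos derivar nuestra ecuación de la sacudida j(t) = 300·t^2 - 24·t - 12 1 vez. La derivada de la sacudida da el snap: s(t) = 600·t - 24. De la ecuación del snap s(t) = 600·t - 24, sustituimos t = 6.983018670003507 para obtener s = 4165.81120200210.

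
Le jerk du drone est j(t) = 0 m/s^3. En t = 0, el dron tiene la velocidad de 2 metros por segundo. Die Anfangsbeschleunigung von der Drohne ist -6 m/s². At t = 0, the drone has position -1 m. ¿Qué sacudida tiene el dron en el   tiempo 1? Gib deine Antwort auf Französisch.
De l'équation du jerk j(t) = 0, nous substituons t = 1 pour obtenir j = 0.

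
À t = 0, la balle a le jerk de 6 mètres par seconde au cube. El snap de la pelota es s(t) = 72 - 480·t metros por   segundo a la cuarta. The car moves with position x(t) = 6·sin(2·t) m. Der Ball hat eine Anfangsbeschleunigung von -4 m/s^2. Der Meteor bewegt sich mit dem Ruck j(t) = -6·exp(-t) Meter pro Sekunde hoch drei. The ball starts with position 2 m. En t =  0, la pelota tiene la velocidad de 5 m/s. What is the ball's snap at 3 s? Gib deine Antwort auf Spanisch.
Usando s(t) = 72 - 480·t y sustituyendo t = 3, encontramos s = -1368.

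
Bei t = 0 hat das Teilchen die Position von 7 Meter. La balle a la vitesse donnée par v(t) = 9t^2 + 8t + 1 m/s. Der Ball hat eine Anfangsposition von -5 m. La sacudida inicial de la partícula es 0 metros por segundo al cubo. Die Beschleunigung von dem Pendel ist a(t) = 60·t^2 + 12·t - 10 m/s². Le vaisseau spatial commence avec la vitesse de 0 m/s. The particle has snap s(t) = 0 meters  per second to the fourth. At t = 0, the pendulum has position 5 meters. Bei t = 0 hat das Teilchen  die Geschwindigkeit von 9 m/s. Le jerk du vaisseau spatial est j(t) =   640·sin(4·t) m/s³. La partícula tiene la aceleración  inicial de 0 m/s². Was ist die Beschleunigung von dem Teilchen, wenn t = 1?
Wir müssen unsere Gleichung für den Snap s(t) = 0 2-mal integrieren. Das Integral von dem Snap, mit j(0) = 0, ergibt den Ruck: j(t) = 0. Durch Integration von dem Ruck und Verwendung der Anfangsbedingung a(0) = 0, erhalten wir a(t) = 0. Mit a(t) = 0 und Einsetzen von t = 1, finden wir a = 0.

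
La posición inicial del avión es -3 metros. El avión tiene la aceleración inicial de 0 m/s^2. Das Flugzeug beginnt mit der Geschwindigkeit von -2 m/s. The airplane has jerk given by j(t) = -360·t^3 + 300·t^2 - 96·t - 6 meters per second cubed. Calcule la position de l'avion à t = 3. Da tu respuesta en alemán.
Wir müssen das Integral unserer Gleichung für den Ruck j(t) = -360·t^3 + 300·t^2 - 96·t - 6 3-mal finden. Durch Integration von dem Ruck und Verwendung der Anfangsbedingung a(0) = 0, erhalten wir a(t) = 2·t·(-45·t^3 + 50·t^2 - 24·t - 3). Das Integral von der Beschleunigung, mit v(0) = -2, ergibt die Geschwindigkeit: v(t) = -18·t^5 + 25·t^4 - 16·t^3 - 3·t^2 - 2. Das Integral von der Geschwindigkeit, mit x(0) = -3, ergibt die Position: x(t) = -3·t^6 + 5·t^5 - 4·t^4 - t^3 - 2·t - 3. Mit x(t) = -3·t^6 + 5·t^5 - 4·t^4 - t^3 - 2·t - 3 und Einsetzen von t = 3, finden wir x = -1332.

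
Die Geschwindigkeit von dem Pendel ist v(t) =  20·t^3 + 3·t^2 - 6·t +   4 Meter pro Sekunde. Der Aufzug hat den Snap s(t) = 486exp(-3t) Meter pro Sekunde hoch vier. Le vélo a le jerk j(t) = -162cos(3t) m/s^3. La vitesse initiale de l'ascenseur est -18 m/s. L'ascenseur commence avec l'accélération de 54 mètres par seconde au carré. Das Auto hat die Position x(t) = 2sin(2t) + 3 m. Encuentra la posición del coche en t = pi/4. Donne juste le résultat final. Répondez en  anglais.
x(pi/4) = 5.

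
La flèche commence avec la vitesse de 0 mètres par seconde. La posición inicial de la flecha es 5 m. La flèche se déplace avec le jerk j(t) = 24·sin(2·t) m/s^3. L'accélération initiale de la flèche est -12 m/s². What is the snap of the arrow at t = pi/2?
To solve this, we need to take 1 derivative of our jerk equation j(t) = 24·sin(2·t). Differentiating jerk, we get snap: s(t) = 48·cos(2·t). Using s(t) = 48·cos(2·t) and substituting t = pi/2, we find s = -48.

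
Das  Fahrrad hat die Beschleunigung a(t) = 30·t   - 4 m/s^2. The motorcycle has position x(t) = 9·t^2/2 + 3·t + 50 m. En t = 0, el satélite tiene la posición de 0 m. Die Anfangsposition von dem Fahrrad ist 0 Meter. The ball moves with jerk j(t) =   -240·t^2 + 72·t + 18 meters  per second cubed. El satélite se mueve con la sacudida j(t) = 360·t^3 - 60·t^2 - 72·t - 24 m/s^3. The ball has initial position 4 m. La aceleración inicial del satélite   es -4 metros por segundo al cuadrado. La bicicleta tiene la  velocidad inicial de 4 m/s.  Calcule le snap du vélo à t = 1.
Nous devons dériver notre équation de l'accélération a(t) = 30·t - 4 2 fois. En prenant d/dt de a(t), nous trouvons j(t) = 30. En dérivant le jerk, nous obtenons le snap: s(t) = 0. De l'équation du snap s(t) = 0, nous substituons t = 1 pour obtenir s = 0.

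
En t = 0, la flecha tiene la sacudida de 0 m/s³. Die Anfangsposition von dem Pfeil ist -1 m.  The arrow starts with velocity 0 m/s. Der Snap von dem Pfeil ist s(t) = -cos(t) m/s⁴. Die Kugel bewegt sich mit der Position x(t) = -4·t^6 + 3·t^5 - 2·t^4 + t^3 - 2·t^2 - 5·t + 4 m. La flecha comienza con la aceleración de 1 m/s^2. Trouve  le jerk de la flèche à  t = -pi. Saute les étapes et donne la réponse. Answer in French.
À t = -pi, j = 0.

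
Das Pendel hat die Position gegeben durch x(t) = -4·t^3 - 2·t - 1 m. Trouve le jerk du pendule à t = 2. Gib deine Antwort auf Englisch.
Starting from position x(t) = -4·t^3 - 2·t - 1, we take 3 derivatives. The derivative of position gives velocity: v(t) = -12·t^2 - 2. Differentiating velocity, we get acceleration: a(t) = -24·t. Taking d/dt of a(t), we find j(t) = -24. We have jerk j(t) = -24. Substituting t = 2: j(2) = -24.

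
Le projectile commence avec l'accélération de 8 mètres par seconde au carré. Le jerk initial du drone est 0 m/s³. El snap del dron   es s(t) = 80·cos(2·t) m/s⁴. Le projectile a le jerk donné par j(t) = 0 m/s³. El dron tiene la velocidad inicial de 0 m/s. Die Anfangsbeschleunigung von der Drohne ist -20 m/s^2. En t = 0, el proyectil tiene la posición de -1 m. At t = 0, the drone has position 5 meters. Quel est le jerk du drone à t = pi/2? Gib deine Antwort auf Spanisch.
Debemos encontrar la integral de nuestra ecuación del snap s(t) = 80·cos(2·t) 1 vez. La antiderivada del snap, con j(0) = 0, da la sacudida: j(t) = 40·sin(2·t). De la ecuación de la sacudida j(t) = 40·sin(2·t), sustituimos t = pi/2 para obtener j = 0.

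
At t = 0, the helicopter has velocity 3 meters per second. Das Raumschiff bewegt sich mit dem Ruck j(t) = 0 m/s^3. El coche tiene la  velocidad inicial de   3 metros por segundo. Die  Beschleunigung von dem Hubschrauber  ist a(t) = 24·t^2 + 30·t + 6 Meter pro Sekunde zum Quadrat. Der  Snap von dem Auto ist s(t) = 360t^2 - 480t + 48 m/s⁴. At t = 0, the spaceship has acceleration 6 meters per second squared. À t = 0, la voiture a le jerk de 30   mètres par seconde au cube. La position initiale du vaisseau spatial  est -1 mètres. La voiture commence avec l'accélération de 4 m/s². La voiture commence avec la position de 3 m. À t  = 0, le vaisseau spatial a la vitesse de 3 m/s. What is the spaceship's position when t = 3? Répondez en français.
Nous devons intégrer notre équation du jerk j(t) = 0 3 fois. La primitive du jerk est l'accélération. En utilisant a(0) = 6, nous obtenons a(t) = 6. En intégrant l'accélération et en utilisant la condition initiale v(0) = 3, nous obtenons v(t) = 6·t + 3. La primitive de la vitesse est la position. En utilisant x(0) = -1, nous obtenons x(t) = 3·t^2 + 3·t - 1. En utilisant x(t) = 3·t^2 + 3·t - 1 et en substituant t = 3, nous trouvons x = 35.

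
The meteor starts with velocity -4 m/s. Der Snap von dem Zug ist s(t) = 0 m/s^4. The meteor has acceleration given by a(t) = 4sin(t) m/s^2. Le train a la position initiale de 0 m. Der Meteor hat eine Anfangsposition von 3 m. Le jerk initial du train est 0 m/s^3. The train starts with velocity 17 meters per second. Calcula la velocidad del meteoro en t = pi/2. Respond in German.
Um dies zu lösen, müssen wir 1 Integral unserer Gleichung für die Beschleunigung a(t) = 4·sin(t) finden. Mit ∫a(t)dt und Anwendung von v(0) = -4, finden wir v(t) = -4·cos(t). Wir haben die Geschwindigkeit v(t) = -4·cos(t). Durch Einsetzen von t = pi/2: v(pi/2) = 0.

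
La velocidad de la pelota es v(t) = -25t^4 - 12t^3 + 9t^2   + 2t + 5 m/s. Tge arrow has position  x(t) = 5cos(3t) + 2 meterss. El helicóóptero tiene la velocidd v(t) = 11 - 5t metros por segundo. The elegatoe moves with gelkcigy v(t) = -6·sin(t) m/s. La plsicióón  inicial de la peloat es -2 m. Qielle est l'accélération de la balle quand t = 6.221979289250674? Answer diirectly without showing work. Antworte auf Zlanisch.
En t = 6.221979289250674, a = -25366.8380899891.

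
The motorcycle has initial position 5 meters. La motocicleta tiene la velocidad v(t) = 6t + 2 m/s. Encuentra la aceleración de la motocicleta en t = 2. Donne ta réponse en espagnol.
Debemos derivar nuestra ecuación de la velocidad v(t) = 6·t + 2 1 vez. La derivada de la velocidad da la aceleración: a(t) = 6. Usando a(t) = 6 y sustituyendo t = 2, encontramos a = 6.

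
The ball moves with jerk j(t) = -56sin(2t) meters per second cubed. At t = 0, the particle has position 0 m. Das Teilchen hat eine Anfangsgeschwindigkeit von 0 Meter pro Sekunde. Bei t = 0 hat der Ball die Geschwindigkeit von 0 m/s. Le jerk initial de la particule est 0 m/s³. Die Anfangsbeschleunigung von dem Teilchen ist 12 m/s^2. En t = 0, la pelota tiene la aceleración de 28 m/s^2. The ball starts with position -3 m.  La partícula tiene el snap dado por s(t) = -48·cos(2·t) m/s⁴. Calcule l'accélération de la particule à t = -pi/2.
Nous devons trouver la primitive de notre équation du snap s(t) = -48·cos(2·t) 2 fois. En intégrant le snap et en utilisant la condition initiale j(0) = 0, nous obtenons j(t) = -24·sin(2·t). En prenant ∫j(t)dt et en appliquant a(0) = 12, nous trouvons a(t) = 12·cos(2·t). De l'équation de l'accélération a(t) = 12·cos(2·t), nous substituons t = -pi/2 pour obtenir a = -12.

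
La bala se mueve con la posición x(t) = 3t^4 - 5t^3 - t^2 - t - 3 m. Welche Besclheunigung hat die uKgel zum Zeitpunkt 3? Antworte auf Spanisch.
Debemos derivar nuestra ecuación de la posición x(t) = 3·t^4 - 5·t^3 - t^2 - t - 3 2 veces. Derivando la posición, obtenemos la velocidad: v(t) = 12·t^3 - 15·t^2 - 2·t - 1. La derivada de la velocidad da la aceleración: a(t) = 36·t^2 - 30·t - 2. Tenemos la aceleración a(t) = 36·t^2 - 30·t - 2. Sustituyendo t = 3: a(3) = 232.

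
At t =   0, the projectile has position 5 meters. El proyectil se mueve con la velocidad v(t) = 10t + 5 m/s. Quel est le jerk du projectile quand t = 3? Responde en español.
Debemos derivar nuestra ecuación de la velocidad v(t) = 10·t + 5 2 veces. La derivada de la velocidad da la aceleración: a(t) = 10. Derivando la aceleración, obtenemos la sacudida: j(t) = 0. Tenemos la sacudida j(t) = 0. Sustituyendo t = 3: j(3) = 0.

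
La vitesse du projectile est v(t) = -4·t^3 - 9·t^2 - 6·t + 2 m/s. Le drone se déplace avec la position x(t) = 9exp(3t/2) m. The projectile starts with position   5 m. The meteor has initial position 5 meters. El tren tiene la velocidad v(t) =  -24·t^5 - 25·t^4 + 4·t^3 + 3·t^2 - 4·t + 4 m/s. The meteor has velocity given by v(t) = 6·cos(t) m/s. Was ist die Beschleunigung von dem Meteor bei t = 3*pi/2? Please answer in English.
We must differentiate our velocity equation v(t) = 6·cos(t) 1 time. Taking d/dt of v(t), we find a(t) = -6·sin(t). Using a(t) = -6·sin(t) and substituting t = 3*pi/2, we find a = 6.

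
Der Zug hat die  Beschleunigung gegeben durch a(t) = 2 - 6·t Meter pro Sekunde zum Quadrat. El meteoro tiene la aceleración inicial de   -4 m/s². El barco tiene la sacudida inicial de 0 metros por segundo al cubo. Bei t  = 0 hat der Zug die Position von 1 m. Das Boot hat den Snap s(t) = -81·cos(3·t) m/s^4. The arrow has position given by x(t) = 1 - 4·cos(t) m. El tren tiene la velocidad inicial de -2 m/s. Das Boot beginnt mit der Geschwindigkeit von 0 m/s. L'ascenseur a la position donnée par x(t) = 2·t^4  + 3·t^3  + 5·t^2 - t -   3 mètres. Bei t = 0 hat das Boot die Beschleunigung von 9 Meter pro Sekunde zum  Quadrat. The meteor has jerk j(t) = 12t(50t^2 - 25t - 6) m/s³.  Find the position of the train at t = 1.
Starting from acceleration a(t) = 2 - 6·t, we take 2 antiderivatives. The antiderivative of acceleration, with v(0) = -2, gives velocity: v(t) = -3·t^2 + 2·t - 2. Integrating velocity and using the initial condition x(0) = 1, we get x(t) = -t^3 + t^2 - 2·t + 1. From the given position equation x(t) = -t^3 + t^2 - 2·t + 1, we substitute t = 1 to get x = -1.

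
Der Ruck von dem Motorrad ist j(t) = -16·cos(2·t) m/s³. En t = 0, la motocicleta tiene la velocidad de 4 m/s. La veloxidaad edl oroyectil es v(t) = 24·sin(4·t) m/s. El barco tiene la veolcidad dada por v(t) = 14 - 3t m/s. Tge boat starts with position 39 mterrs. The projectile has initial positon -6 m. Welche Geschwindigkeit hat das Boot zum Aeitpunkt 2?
Wir haben die Geschwindigkeit v(t) = 14 - 3·t. Durch Einsetzen von t = 2: v(2) = 8.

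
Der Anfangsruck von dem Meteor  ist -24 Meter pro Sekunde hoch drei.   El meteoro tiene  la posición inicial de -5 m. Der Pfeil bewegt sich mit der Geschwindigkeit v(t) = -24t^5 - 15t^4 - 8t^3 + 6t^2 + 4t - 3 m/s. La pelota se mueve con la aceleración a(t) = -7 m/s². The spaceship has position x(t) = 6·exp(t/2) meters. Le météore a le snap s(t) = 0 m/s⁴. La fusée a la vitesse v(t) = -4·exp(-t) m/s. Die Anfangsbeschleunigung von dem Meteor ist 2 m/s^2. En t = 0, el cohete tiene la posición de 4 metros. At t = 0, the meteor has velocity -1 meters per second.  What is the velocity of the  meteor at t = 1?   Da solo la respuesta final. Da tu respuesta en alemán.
v(1) = -11.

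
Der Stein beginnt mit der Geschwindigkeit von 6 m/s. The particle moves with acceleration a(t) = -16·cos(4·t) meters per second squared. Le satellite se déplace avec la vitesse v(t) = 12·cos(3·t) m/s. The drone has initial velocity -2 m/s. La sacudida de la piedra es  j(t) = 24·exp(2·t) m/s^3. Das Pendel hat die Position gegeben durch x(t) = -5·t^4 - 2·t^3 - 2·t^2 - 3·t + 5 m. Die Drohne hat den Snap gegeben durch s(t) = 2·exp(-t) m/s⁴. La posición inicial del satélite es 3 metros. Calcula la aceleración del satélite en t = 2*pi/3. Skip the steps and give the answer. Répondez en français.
L'accélération à t = 2*pi/3 est a = 0.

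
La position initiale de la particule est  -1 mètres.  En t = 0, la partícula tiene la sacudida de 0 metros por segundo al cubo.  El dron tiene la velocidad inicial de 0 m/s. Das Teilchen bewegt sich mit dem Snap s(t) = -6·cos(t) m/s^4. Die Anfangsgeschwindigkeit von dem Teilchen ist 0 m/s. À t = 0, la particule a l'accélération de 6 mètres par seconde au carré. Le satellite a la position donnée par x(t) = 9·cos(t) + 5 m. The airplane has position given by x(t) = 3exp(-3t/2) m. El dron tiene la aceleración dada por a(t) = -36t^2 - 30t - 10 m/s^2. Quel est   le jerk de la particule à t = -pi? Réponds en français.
En partant du snap s(t) = -6·cos(t), nous prenons 1 intégrale. L'intégrale du snap est le jerk. En utilisant j(0) = 0, nous obtenons j(t) = -6·sin(t). Nous avons le jerk j(t) = -6·sin(t). En substituant t = -pi: j(-pi) = 0.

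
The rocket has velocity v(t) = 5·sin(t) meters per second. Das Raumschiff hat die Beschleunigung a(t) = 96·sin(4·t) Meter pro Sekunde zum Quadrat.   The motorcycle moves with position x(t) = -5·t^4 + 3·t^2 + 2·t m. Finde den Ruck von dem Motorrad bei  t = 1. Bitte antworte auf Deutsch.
Wir müssen unsere Gleichung für die Position x(t) = -5·t^4 + 3·t^2 + 2·t 3-mal ableiten. Durch Ableiten von der Position erhalten wir die Geschwindigkeit: v(t) = -20·t^3 + 6·t + 2. Mit d/dt von v(t) finden wir a(t) = 6 - 60·t^2. Die Ableitung von der Beschleunigung ergibt den Ruck: j(t) = -120·t. Wir haben den Ruck j(t) = -120·t. Durch Einsetzen von t = 1: j(1) = -120.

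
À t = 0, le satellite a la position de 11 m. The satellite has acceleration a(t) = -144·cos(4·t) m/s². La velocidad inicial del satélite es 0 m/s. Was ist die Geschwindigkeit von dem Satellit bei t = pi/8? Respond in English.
We must find the antiderivative of our acceleration equation a(t) = -144·cos(4·t) 1 time. Taking ∫a(t)dt and applying v(0) = 0, we find v(t) = -36·sin(4·t). We have velocity v(t) = -36·sin(4·t). Substituting t = pi/8: v(pi/8) = -36.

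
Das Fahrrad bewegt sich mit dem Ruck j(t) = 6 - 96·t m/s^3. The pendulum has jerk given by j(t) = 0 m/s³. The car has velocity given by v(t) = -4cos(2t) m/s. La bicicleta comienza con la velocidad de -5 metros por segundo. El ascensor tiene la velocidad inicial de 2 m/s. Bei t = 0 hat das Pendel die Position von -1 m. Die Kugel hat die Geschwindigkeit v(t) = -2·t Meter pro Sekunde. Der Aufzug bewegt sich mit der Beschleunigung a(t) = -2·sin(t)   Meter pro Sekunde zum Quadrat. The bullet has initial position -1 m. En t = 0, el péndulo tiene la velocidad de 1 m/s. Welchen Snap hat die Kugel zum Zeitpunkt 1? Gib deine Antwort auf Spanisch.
Debemos derivar nuestra ecuación de la velocidad v(t) = -2·t 3 veces. Derivando la velocidad, obtenemos la aceleración: a(t) = -2. Derivando la aceleración, obtenemos la sacudida: j(t) = 0. Derivando la sacudida, obtenemos el snap: s(t) = 0. Tenemos el snap s(t) = 0. Sustituyendo t = 1: s(1) = 0.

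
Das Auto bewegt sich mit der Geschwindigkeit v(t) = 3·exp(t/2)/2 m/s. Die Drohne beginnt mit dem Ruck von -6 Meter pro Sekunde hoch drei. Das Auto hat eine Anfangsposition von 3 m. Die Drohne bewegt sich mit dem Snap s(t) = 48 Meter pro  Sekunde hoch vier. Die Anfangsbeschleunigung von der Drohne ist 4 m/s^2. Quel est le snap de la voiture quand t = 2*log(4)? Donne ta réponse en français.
Nous devons dériver notre équation de la vitesse v(t) = 3·exp(t/2)/2 3 fois. En dérivant la vitesse, nous obtenons l'accélération: a(t) = 3·exp(t/2)/4. La dérivée de l'accélération donne le jerk: j(t) = 3·exp(t/2)/8. En prenant d/dt de j(t), nous trouvons s(t) = 3·exp(t/2)/16. De l'équation du snap s(t) = 3·exp(t/2)/16, nous substituons t = 2*log(4) pour obtenir s = 3/4.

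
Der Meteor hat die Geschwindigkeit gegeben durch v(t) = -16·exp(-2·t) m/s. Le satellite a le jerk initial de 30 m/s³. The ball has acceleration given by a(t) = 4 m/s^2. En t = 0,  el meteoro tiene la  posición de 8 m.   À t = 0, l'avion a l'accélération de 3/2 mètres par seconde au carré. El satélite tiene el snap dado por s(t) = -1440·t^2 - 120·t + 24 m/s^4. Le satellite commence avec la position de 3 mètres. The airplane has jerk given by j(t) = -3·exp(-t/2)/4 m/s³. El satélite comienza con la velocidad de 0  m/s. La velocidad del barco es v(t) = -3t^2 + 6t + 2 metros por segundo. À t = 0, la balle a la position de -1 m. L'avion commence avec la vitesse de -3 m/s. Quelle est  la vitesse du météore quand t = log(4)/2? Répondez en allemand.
Wir haben die Geschwindigkeit v(t) = -16·exp(-2·t). Durch Einsetzen von t = log(4)/2: v(log(4)/2) = -4.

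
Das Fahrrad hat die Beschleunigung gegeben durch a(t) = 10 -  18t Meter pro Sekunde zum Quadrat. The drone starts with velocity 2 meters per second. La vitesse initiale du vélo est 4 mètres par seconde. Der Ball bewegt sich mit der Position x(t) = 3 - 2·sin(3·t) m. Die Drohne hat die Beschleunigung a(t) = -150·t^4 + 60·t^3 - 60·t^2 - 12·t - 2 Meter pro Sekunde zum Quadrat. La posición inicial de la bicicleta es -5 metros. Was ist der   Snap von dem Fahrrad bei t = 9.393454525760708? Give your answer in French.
Pour résoudre ceci, nous devons prendre 2 dérivées de notre équation de l'accélération a(t) = 10 - 18·t. En prenant d/dt de a(t), nous trouvons j(t) = -18. En prenant d/dt de j(t), nous trouvons s(t) = 0. De l'équation du snap s(t) = 0, nous substituons t = 9.393454525760708 pour obtenir s = 0.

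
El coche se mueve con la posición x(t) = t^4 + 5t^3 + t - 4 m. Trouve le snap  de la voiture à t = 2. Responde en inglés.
We must differentiate our position equation x(t) = t^4 + 5·t^3 + t - 4 4 times. The derivative of position gives velocity: v(t) = 4·t^3 + 15·t^2 + 1. Differentiating velocity, we get acceleration: a(t) = 12·t^2 + 30·t. Taking d/dt of a(t), we find j(t) = 24·t + 30. Taking d/dt of j(t), we find s(t) = 24. We have snap s(t) = 24. Substituting t = 2: s(2) = 24.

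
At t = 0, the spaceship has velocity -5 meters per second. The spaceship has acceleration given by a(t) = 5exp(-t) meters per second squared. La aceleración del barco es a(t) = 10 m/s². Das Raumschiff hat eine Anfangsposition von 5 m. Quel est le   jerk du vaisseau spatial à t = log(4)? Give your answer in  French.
Pour résoudre ceci, nous devons prendre 1 dérivée de notre équation de l'accélération a(t) = 5·exp(-t). La dérivée de l'accélération donne le jerk: j(t) = -5·exp(-t). En utilisant j(t) = -5·exp(-t) et en substituant t = log(4), nous trouvons j = -5/4.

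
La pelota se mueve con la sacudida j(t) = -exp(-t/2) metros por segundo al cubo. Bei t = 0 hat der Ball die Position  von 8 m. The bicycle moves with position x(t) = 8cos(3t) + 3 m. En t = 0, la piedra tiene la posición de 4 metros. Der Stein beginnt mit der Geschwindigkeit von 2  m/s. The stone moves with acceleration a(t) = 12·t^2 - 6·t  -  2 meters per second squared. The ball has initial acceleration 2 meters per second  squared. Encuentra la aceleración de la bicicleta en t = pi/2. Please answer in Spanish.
Partiendo de la posición x(t) = 8·cos(3·t) + 3, tomamos 2 derivadas. La derivada de la posición da la velocidad: v(t) = -24·sin(3·t). La derivada de la velocidad da la aceleración: a(t) = -72·cos(3·t). Tenemos la aceleración a(t) = -72·cos(3·t). Sustituyendo t = pi/2: a(pi/2) = 0.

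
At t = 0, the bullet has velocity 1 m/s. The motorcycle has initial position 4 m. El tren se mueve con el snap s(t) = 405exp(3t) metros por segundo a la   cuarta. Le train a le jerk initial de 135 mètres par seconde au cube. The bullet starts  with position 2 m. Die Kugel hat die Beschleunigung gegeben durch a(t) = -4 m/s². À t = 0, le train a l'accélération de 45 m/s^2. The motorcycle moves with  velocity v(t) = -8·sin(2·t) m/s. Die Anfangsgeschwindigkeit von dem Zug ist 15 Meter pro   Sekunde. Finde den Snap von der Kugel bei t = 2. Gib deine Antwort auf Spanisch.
Para resolver esto, necesitamos tomar 2 derivadas de nuestra ecuación de la aceleración a(t) = -4. Derivando la aceleración, obtenemos la sacudida: j(t) = 0. Tomando d/dt de j(t), encontramos s(t) = 0. Usando s(t) = 0 y sustituyendo t = 2, encontramos s = 0.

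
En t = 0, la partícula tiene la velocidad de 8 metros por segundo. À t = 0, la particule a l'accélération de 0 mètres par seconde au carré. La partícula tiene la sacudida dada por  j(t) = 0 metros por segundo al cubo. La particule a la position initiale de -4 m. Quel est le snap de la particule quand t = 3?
Nous devons dériver notre équation du jerk j(t) = 0 1 fois. En prenant d/dt de j(t), nous trouvons s(t) = 0. Nous avons le snap s(t) = 0. En substituant t = 3: s(3) = 0.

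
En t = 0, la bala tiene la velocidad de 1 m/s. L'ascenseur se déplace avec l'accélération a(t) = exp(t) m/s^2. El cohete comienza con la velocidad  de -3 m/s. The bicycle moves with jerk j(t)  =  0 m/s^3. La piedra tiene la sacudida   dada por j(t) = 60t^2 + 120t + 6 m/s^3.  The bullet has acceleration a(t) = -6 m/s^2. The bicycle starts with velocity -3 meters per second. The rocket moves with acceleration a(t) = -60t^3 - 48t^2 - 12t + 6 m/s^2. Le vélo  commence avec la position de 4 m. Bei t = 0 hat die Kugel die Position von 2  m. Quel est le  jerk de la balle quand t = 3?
En partant de l'accélération a(t) = -6, nous prenons 1 dérivée. En prenant d/dt de a(t), nous trouvons j(t) = 0. De l'équation du jerk j(t) = 0, nous substituons t = 3 pour obtenir j = 0.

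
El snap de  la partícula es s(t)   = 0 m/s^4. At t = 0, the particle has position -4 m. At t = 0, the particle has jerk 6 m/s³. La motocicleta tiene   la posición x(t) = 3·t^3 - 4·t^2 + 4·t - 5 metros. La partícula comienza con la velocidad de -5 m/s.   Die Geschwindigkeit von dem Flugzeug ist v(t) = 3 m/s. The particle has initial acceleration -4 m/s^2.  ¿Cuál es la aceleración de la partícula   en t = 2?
Necesitamos integrar nuestra ecuación del snap s(t) = 0 2 veces. La integral del snap es la sacudida. Usando j(0) = 6, obtenemos j(t) = 6. Tomando ∫j(t)dt y aplicando a(0) = -4, encontramos a(t) = 6·t - 4. De la ecuación de la aceleración a(t) = 6·t - 4, sustituimos t = 2 para obtener a = 8.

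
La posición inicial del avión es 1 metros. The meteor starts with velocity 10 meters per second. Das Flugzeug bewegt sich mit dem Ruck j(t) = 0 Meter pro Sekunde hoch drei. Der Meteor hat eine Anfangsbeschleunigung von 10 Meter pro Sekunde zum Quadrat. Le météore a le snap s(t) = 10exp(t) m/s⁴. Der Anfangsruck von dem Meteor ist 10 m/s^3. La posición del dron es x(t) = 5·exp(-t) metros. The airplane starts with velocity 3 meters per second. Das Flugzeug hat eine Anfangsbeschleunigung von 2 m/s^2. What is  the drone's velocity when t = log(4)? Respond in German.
Ausgehend von der Position x(t) = 5·exp(-t), nehmen wir 1 Ableitung. Durch Ableiten von der Position erhalten wir die Geschwindigkeit: v(t) = -5·exp(-t). Mit v(t) = -5·exp(-t) und Einsetzen von t = log(4), finden wir v = -5/4.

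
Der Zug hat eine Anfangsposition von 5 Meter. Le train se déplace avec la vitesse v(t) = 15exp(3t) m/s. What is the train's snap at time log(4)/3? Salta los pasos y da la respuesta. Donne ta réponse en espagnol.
El snap en t = log(4)/3 es s = 1620.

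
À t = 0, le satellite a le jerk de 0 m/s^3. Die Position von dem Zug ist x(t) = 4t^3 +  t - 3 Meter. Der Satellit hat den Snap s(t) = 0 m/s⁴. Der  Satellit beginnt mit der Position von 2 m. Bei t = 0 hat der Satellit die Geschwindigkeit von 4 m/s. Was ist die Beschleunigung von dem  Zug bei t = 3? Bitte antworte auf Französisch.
Pour résoudre ceci, nous devons prendre 2 dérivées de notre équation de la position x(t) = 4·t^3 + t - 3. En dérivant la position, nous obtenons la vitesse: v(t) = 12·t^2 + 1. En prenant d/dt de v(t), nous trouvons a(t) = 24·t. En utilisant a(t) = 24·t et en substituant t = 3, nous trouvons a = 72.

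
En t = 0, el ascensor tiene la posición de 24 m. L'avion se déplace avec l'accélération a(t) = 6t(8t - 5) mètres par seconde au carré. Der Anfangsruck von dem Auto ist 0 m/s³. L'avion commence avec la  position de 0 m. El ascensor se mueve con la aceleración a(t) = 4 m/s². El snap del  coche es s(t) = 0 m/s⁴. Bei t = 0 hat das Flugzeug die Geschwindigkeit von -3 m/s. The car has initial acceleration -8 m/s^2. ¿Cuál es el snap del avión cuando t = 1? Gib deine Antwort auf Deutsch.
Ausgehend von der Beschleunigung a(t) = 6·t·(8·t - 5), nehmen wir 2 Ableitungen. Mit d/dt von a(t) finden wir j(t) = 96·t - 30. Mit d/dt von j(t) finden wir s(t) = 96. Aus der Gleichung für den Snap s(t) = 96, setzen wir t = 1 ein und erhalten s = 96.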